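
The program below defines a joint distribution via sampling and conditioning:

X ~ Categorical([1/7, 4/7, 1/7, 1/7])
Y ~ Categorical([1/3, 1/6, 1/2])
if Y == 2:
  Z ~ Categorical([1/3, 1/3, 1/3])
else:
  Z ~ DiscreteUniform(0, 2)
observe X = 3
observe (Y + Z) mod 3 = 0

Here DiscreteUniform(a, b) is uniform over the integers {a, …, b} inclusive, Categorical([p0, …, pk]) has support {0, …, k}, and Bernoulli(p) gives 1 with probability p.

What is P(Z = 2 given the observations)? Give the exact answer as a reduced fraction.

P(Z = 2 | obs) = 1/6

Enumerate traces; 3 have nonzero weight after conditioning:
  (X=3, Y=0, Z=0) weight 1/63
  (X=3, Y=1, Z=2) weight 1/126
  (X=3, Y=2, Z=1) weight 1/42
Group by Z:
  weight(Z=0) = 1/63
  weight(Z=1) = 1/42
  weight(Z=2) = 1/126
Total weight = 1/63 + 1/42 + 1/126 = 1/21
P(Z=0 | obs) = 1/63 / 1/21 = 1/3
P(Z=1 | obs) = 1/42 / 1/21 = 1/2
P(Z=2 | obs) = 1/126 / 1/21 = 1/6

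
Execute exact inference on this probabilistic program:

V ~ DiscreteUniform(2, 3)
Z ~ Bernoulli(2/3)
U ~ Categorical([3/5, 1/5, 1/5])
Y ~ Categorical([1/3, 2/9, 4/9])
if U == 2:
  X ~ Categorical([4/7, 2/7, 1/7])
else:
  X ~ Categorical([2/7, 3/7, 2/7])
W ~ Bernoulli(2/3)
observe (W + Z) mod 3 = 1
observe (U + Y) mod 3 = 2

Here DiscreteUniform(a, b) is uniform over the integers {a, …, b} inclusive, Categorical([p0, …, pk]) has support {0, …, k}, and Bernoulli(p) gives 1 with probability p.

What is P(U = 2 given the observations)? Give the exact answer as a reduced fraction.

P(U = 2 | obs) = 3/17

Enumerate traces; 36 have nonzero weight after conditioning:
  (V=2, Z=0, U=0, Y=2, X=0, W=1) weight 8/945
  (V=2, Z=0, U=0, Y=2, X=1, W=1) weight 4/315
  (V=2, Z=0, U=0, Y=2, X=2, W=1) weight 8/945
  (V=2, Z=0, U=1, Y=1, X=0, W=1) weight 4/2835
  (V=2, Z=0, U=1, Y=1, X=1, W=1) weight 2/945
  (V=2, Z=0, U=1, Y=1, X=2, W=1) weight 4/2835
  (V=2, Z=0, U=2, Y=0, X=0, W=1) weight 4/945
  (V=2, Z=0, U=2, Y=0, X=1, W=1) weight 2/945
  … 28 more
Group by U:
  weight(U=0) = 16/135
  weight(U=1) = 8/405
  weight(U=2) = 4/135
Total weight = 16/135 + 8/405 + 4/135 = 68/405
P(U=0 | obs) = 16/135 / 68/405 = 12/17
P(U=1 | obs) = 8/405 / 68/405 = 2/17
P(U=2 | obs) = 4/135 / 68/405 = 3/17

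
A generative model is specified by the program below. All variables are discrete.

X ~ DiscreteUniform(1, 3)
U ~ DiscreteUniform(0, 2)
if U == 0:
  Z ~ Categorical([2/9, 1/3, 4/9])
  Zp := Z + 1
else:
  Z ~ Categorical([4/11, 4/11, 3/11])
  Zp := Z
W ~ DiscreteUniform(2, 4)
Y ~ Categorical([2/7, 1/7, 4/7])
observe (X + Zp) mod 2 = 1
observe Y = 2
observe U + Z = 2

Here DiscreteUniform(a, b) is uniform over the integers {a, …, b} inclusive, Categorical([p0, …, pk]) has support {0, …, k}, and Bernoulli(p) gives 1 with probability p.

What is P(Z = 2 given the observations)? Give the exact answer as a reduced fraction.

P(Z = 2 | obs) = 11/38

Enumerate traces; 12 have nonzero weight after conditioning:
  (X=1, U=2, Z=0, W=2, Y=2) weight 16/2079
  (X=1, U=2, Z=0, W=3, Y=2) weight 16/2079
  (X=1, U=2, Z=0, W=4, Y=2) weight 16/2079
  (X=2, U=0, Z=2, W=2, Y=2) weight 16/1701
  (X=2, U=0, Z=2, W=3, Y=2) weight 16/1701
  (X=2, U=0, Z=2, W=4, Y=2) weight 16/1701
  (X=2, U=1, Z=1, W=2, Y=2) weight 16/2079
  (X=2, U=1, Z=1, W=3, Y=2) weight 16/2079
  … 4 more
Group by Z:
  weight(Z=0) = 32/693
  weight(Z=1) = 16/693
  weight(Z=2) = 16/567
Total weight = 32/693 + 16/693 + 16/567 = 608/6237
P(Z=0 | obs) = 32/693 / 608/6237 = 9/19
P(Z=1 | obs) = 16/693 / 608/6237 = 9/38
P(Z=2 | obs) = 16/567 / 608/6237 = 11/38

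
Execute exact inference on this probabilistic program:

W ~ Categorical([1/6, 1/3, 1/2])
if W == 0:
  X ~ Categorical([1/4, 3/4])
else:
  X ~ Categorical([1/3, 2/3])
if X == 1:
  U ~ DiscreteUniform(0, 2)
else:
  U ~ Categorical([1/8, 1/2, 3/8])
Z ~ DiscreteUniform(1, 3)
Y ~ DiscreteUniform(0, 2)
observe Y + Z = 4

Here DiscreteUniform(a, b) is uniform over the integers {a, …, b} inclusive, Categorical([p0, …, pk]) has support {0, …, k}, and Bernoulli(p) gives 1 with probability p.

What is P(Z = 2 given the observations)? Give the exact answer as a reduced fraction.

Enumerate traces; 36 have nonzero weight after conditioning:
  (W=0, X=0, U=0, Z=2, Y=2) weight 1/1728
  (W=0, X=0, U=0, Z=3, Y=1) weight 1/1728
  (W=0, X=0, U=1, Z=2, Y=2) weight 1/432
  (W=0, X=0, U=1, Z=3, Y=1) weight 1/432
  (W=0, X=0, U=2, Z=2, Y=2) weight 1/576
  (W=0, X=0, U=2, Z=3, Y=1) weight 1/576
  (W=0, X=1, U=0, Z=2, Y=2) weight 1/216
  (W=0, X=1, U=0, Z=3, Y=1) weight 1/216
  … 28 more
Group by Z:
  weight(Z=2) = 1/9
  weight(Z=3) = 1/9
Total weight = 1/9 + 1/9 = 2/9
P(Z=2 | obs) = 1/9 / 2/9 = 1/2
P(Z=3 | obs) = 1/9 / 2/9 = 1/2

P(Z = 2 | obs) = 1/2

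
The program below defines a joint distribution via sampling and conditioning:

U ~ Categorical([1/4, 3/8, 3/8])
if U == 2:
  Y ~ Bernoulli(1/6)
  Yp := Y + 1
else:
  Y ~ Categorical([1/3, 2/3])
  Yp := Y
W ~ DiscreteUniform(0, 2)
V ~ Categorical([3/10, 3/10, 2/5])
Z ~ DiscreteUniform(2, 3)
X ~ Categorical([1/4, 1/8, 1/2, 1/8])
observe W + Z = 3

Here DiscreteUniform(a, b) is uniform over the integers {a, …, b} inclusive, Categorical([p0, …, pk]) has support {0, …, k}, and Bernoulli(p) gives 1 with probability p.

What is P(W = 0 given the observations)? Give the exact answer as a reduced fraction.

Enumerate traces; 144 have nonzero weight after conditioning:
  (U=0, Y=0, W=0, V=0, Z=3, X=0) weight 1/960
  (U=0, Y=0, W=0, V=0, Z=3, X=1) weight 1/1920
  (U=0, Y=0, W=0, V=0, Z=3, X=2) weight 1/480
  (U=0, Y=0, W=0, V=0, Z=3, X=3) weight 1/1920
  (U=0, Y=0, W=0, V=1, Z=3, X=0) weight 1/960
  (U=0, Y=0, W=0, V=1, Z=3, X=1) weight 1/1920
  (U=0, Y=0, W=0, V=1, Z=3, X=2) weight 1/480
  (U=0, Y=0, W=0, V=1, Z=3, X=3) weight 1/1920
  (U=0, Y=0, W=1, V=0, Z=2, X=0) weight 1/960
  … 135 more
Group by W:
  weight(W=0) = 1/6
  weight(W=1) = 1/6
Total weight = 1/6 + 1/6 = 1/3
P(W=0 | obs) = 1/6 / 1/3 = 1/2
P(W=1 | obs) = 1/6 / 1/3 = 1/2

P(W = 0 | obs) = 1/2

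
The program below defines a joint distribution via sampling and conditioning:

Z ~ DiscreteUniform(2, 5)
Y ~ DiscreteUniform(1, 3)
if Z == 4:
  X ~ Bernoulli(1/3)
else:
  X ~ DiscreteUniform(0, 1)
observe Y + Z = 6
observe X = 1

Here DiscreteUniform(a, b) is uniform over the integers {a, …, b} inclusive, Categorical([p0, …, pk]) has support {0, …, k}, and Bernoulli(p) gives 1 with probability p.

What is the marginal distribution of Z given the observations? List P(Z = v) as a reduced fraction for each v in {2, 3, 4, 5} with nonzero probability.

P(Z=3) = 3/8, P(Z=4) = 1/4, P(Z=5) = 3/8

Enumerate traces; 3 have nonzero weight after conditioning:
  (Z=3, Y=3, X=1) weight 1/24
  (Z=4, Y=2, X=1) weight 1/36
  (Z=5, Y=1, X=1) weight 1/24
Group by Z:
  weight(Z=3) = 1/24
  weight(Z=4) = 1/36
  weight(Z=5) = 1/24
Total weight = 1/24 + 1/36 + 1/24 = 1/9
P(Z=3 | obs) = 1/24 / 1/9 = 3/8
P(Z=4 | obs) = 1/36 / 1/9 = 1/4
P(Z=5 | obs) = 1/24 / 1/9 = 3/8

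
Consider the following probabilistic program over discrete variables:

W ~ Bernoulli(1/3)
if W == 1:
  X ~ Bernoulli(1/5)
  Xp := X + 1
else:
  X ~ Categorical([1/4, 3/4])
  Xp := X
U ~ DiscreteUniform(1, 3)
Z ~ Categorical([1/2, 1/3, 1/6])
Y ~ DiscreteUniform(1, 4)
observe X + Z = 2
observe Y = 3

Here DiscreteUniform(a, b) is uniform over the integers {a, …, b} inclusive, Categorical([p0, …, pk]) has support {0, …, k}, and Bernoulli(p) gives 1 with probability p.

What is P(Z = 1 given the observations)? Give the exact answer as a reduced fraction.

Enumerate traces; 12 have nonzero weight after conditioning:
  (W=0, X=0, U=1, Z=2, Y=3) weight 1/432
  (W=0, X=0, U=2, Z=2, Y=3) weight 1/432
  (W=0, X=0, U=3, Z=2, Y=3) weight 1/432
  (W=0, X=1, U=1, Z=1, Y=3) weight 1/72
  (W=0, X=1, U=2, Z=1, Y=3) weight 1/72
  (W=0, X=1, U=3, Z=1, Y=3) weight 1/72
  (W=1, X=0, U=1, Z=2, Y=3) weight 1/270
  (W=1, X=0, U=2, Z=2, Y=3) weight 1/270
  … 4 more
Group by Z:
  weight(Z=1) = 17/360
  weight(Z=2) = 13/720
Total weight = 17/360 + 13/720 = 47/720
P(Z=1 | obs) = 17/360 / 47/720 = 34/47
P(Z=2 | obs) = 13/720 / 47/720 = 13/47

P(Z = 1 | obs) = 34/47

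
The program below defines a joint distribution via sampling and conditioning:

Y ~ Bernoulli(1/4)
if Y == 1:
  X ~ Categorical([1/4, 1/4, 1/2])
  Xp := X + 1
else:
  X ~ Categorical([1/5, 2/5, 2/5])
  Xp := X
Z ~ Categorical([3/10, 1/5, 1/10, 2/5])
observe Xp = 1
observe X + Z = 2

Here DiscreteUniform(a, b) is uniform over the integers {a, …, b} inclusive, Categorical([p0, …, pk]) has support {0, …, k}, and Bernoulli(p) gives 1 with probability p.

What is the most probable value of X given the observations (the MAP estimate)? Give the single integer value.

Enumerate traces; 2 have nonzero weight after conditioning:
  (Y=0, X=1, Z=1) weight 3/50
  (Y=1, X=0, Z=2) weight 1/160
Group by X:
  weight(X=0) = 1/160
  weight(X=1) = 3/50
Total weight = 1/160 + 3/50 = 53/800
P(X=0 | obs) = 1/160 / 53/800 = 5/53
P(X=1 | obs) = 3/50 / 53/800 = 48/53
argmax = 1

argmax_v P(X = v | obs) = 1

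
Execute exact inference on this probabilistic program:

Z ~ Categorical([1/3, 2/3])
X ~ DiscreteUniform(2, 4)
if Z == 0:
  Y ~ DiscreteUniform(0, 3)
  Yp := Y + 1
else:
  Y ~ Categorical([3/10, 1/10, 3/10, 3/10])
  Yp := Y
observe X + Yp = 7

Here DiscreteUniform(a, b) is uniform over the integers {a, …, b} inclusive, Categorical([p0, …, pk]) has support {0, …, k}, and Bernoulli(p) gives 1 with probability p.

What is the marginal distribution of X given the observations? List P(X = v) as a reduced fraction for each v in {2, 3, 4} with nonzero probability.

P(X=3) = 5/22, P(X=4) = 17/22

Enumerate traces; 3 have nonzero weight after conditioning:
  (Z=0, X=3, Y=3) weight 1/36
  (Z=0, X=4, Y=2) weight 1/36
  (Z=1, X=4, Y=3) weight 1/15
Group by X:
  weight(X=3) = 1/36
  weight(X=4) = 17/180
Total weight = 1/36 + 17/180 = 11/90
P(X=3 | obs) = 1/36 / 11/90 = 5/22
P(X=4 | obs) = 17/180 / 11/90 = 17/22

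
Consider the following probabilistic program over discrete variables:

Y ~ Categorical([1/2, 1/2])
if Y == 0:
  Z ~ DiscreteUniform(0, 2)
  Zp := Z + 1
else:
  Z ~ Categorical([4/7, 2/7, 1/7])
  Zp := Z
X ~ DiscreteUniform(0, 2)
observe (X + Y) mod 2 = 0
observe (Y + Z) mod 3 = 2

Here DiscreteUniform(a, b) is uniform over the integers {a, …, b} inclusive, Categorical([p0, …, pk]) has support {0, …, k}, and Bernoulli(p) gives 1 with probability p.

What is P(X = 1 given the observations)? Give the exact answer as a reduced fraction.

Enumerate traces; 3 have nonzero weight after conditioning:
  (Y=0, Z=2, X=0) weight 1/18
  (Y=0, Z=2, X=2) weight 1/18
  (Y=1, Z=1, X=1) weight 1/21
Group by X:
  weight(X=0) = 1/18
  weight(X=1) = 1/21
  weight(X=2) = 1/18
Total weight = 1/18 + 1/21 + 1/18 = 10/63
P(X=0 | obs) = 1/18 / 10/63 = 7/20
P(X=1 | obs) = 1/21 / 10/63 = 3/10
P(X=2 | obs) = 1/18 / 10/63 = 7/20

P(X = 1 | obs) = 3/10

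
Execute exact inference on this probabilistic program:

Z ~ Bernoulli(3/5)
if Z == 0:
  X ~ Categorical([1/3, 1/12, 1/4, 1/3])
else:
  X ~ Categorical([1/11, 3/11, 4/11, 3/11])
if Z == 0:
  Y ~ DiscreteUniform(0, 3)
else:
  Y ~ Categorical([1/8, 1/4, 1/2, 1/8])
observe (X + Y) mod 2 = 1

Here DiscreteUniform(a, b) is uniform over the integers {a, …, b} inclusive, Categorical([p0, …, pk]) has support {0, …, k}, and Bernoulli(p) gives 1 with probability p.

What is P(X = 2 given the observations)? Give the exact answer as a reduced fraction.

Enumerate traces; 16 have nonzero weight after conditioning:
  (Z=0, X=0, Y=1) weight 1/30
  (Z=0, X=0, Y=3) weight 1/30
  (Z=0, X=1, Y=0) weight 1/120
  (Z=0, X=1, Y=2) weight 1/120
  (Z=0, X=2, Y=1) weight 1/40
  (Z=0, X=2, Y=3) weight 1/40
  (Z=0, X=3, Y=0) weight 1/30
  (Z=0, X=3, Y=2) weight 1/30
  … 8 more
Group by X:
  weight(X=0) = 23/264
  weight(X=1) = 157/1320
  weight(X=2) = 29/220
  weight(X=3) = 223/1320
Total weight = 23/264 + 157/1320 + 29/220 + 223/1320 = 223/440
P(X=0 | obs) = 23/264 / 223/440 = 115/669
P(X=1 | obs) = 157/1320 / 223/440 = 157/669
P(X=2 | obs) = 29/220 / 223/440 = 58/223
P(X=3 | obs) = 223/1320 / 223/440 = 1/3

P(X = 2 | obs) = 58/223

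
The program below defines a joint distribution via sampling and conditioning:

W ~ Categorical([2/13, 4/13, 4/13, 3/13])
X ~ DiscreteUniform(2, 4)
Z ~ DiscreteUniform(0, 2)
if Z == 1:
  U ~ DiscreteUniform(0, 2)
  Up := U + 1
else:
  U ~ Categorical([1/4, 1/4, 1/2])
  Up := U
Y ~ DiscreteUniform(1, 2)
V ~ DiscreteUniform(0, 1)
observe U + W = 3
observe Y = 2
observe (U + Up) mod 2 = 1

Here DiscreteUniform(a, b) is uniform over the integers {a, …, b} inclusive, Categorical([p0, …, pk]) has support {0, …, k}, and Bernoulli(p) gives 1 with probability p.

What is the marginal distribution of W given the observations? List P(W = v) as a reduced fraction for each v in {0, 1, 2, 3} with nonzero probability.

P(W=1) = 4/11, P(W=2) = 4/11, P(W=3) = 3/11

Enumerate traces; 18 have nonzero weight after conditioning:
  (W=1, X=2, Z=1, U=2, Y=2, V=0) weight 1/351
  (W=1, X=2, Z=1, U=2, Y=2, V=1) weight 1/351
  (W=1, X=3, Z=1, U=2, Y=2, V=0) weight 1/351
  (W=1, X=3, Z=1, U=2, Y=2, V=1) weight 1/351
  (W=1, X=4, Z=1, U=2, Y=2, V=0) weight 1/351
  (W=1, X=4, Z=1, U=2, Y=2, V=1) weight 1/351
  (W=2, X=2, Z=1, U=1, Y=2, V=0) weight 1/351
  (W=2, X=2, Z=1, U=1, Y=2, V=1) weight 1/351
  (W=3, X=2, Z=1, U=0, Y=2, V=0) weight 1/468
  … 9 more
Group by W:
  weight(W=1) = 2/117
  weight(W=2) = 2/117
  weight(W=3) = 1/78
Total weight = 2/117 + 2/117 + 1/78 = 11/234
P(W=1 | obs) = 2/117 / 11/234 = 4/11
P(W=2 | obs) = 2/117 / 11/234 = 4/11
P(W=3 | obs) = 1/78 / 11/234 = 3/11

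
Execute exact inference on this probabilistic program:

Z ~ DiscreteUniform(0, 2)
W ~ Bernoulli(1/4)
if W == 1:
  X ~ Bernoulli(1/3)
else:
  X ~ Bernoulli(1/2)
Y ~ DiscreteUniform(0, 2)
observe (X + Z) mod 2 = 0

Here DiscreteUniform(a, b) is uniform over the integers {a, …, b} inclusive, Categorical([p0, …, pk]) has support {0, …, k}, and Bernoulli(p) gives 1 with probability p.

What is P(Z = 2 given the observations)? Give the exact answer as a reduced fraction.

Enumerate traces; 18 have nonzero weight after conditioning:
  (Z=0, W=0, X=0, Y=0) weight 1/24
  (Z=0, W=0, X=0, Y=1) weight 1/24
  (Z=0, W=0, X=0, Y=2) weight 1/24
  (Z=0, W=1, X=0, Y=0) weight 1/54
  (Z=0, W=1, X=0, Y=1) weight 1/54
  (Z=0, W=1, X=0, Y=2) weight 1/54
  (Z=1, W=0, X=1, Y=0) weight 1/24
  (Z=1, W=0, X=1, Y=1) weight 1/24
  (Z=2, W=0, X=0, Y=0) weight 1/24
  … 9 more
Group by Z:
  weight(Z=0) = 13/72
  weight(Z=1) = 11/72
  weight(Z=2) = 13/72
Total weight = 13/72 + 11/72 + 13/72 = 37/72
P(Z=0 | obs) = 13/72 / 37/72 = 13/37
P(Z=1 | obs) = 11/72 / 37/72 = 11/37
P(Z=2 | obs) = 13/72 / 37/72 = 13/37

P(Z = 2 | obs) = 13/37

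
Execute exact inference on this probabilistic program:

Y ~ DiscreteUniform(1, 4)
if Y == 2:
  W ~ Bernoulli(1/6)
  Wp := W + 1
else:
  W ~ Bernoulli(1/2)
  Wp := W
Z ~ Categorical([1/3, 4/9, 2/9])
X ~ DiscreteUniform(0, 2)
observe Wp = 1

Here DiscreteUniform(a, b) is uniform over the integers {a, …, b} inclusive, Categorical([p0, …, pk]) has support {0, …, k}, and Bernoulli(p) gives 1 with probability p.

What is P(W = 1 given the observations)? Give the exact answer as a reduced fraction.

Enumerate traces; 36 have nonzero weight after conditioning:
  (Y=1, W=1, Z=0, X=0) weight 1/72
  (Y=1, W=1, Z=0, X=1) weight 1/72
  (Y=1, W=1, Z=0, X=2) weight 1/72
  (Y=1, W=1, Z=1, X=0) weight 1/54
  (Y=1, W=1, Z=1, X=1) weight 1/54
  (Y=1, W=1, Z=1, X=2) weight 1/54
  (Y=1, W=1, Z=2, X=0) weight 1/108
  (Y=1, W=1, Z=2, X=1) weight 1/108
  (Y=2, W=0, Z=0, X=0) weight 5/216
  … 27 more
Group by W:
  weight(W=0) = 5/24
  weight(W=1) = 3/8
Total weight = 5/24 + 3/8 = 7/12
P(W=0 | obs) = 5/24 / 7/12 = 5/14
P(W=1 | obs) = 3/8 / 7/12 = 9/14

P(W = 1 | obs) = 9/14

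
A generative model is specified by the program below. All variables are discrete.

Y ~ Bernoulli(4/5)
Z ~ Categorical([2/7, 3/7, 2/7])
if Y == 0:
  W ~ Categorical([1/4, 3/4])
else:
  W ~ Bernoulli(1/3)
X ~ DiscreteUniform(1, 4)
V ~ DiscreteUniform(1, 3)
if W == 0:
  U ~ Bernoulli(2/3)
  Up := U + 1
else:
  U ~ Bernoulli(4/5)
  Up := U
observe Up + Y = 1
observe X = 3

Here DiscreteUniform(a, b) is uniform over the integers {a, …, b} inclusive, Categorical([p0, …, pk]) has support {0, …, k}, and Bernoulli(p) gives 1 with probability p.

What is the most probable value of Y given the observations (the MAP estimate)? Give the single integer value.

Enumerate traces; 27 have nonzero weight after conditioning:
  (Y=0, Z=0, W=0, X=3, V=1, U=0) weight 1/2520
  (Y=0, Z=0, W=0, X=3, V=2, U=0) weight 1/2520
  (Y=0, Z=0, W=0, X=3, V=3, U=0) weight 1/2520
  (Y=0, Z=0, W=1, X=3, V=1, U=1) weight 1/350
  (Y=0, Z=0, W=1, X=3, V=2, U=1) weight 1/350
  (Y=0, Z=0, W=1, X=3, V=3, U=1) weight 1/350
  (Y=0, Z=1, W=0, X=3, V=1, U=0) weight 1/1680
  (Y=0, Z=1, W=0, X=3, V=2, U=0) weight 1/1680
  (Y=1, Z=0, W=1, X=3, V=1, U=0) weight 2/1575
  … 18 more
Group by Y:
  weight(Y=0) = 41/1200
  weight(Y=1) = 1/75
Total weight = 41/1200 + 1/75 = 19/400
P(Y=0 | obs) = 41/1200 / 19/400 = 41/57
P(Y=1 | obs) = 1/75 / 19/400 = 16/57
argmax = 0

argmax_v P(Y = v | obs) = 0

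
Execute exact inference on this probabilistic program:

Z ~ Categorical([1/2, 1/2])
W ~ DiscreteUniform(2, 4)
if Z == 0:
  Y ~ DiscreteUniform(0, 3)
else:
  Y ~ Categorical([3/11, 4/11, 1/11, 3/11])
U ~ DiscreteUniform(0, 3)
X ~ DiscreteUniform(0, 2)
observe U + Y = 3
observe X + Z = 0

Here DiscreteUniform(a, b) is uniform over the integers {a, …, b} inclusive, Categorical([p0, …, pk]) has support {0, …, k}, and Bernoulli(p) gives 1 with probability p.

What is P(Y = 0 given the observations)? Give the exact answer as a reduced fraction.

Enumerate traces; 12 have nonzero weight after conditioning:
  (Z=0, W=2, Y=0, U=3, X=0) weight 1/288
  (Z=0, W=2, Y=1, U=2, X=0) weight 1/288
  (Z=0, W=2, Y=2, U=1, X=0) weight 1/288
  (Z=0, W=2, Y=3, U=0, X=0) weight 1/288
  (Z=0, W=3, Y=0, U=3, X=0) weight 1/288
  (Z=0, W=3, Y=1, U=2, X=0) weight 1/288
  (Z=0, W=3, Y=2, U=1, X=0) weight 1/288
  (Z=0, W=3, Y=3, U=0, X=0) weight 1/288
  … 4 more
Group by Y:
  weight(Y=0) = 1/96
  weight(Y=1) = 1/96
  weight(Y=2) = 1/96
  weight(Y=3) = 1/96
Total weight = 1/96 + 1/96 + 1/96 + 1/96 = 1/24
P(Y=0 | obs) = 1/96 / 1/24 = 1/4
P(Y=1 | obs) = 1/96 / 1/24 = 1/4
P(Y=2 | obs) = 1/96 / 1/24 = 1/4
P(Y=3 | obs) = 1/96 / 1/24 = 1/4

P(Y = 0 | obs) = 1/4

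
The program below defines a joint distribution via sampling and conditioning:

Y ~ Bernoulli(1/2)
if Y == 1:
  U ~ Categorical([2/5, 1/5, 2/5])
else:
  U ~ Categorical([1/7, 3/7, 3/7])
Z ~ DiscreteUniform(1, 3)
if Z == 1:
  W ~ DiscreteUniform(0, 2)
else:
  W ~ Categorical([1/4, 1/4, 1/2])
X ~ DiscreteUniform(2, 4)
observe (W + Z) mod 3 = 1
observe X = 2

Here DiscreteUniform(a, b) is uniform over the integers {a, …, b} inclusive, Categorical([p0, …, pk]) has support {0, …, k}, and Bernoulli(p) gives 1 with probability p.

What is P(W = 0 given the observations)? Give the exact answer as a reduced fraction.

P(W = 0 | obs) = 4/13

Enumerate traces; 18 have nonzero weight after conditioning:
  (Y=0, U=0, Z=1, W=0, X=2) weight 1/378
  (Y=0, U=0, Z=2, W=2, X=2) weight 1/252
  (Y=0, U=0, Z=3, W=1, X=2) weight 1/504
  (Y=0, U=1, Z=1, W=0, X=2) weight 1/126
  (Y=0, U=1, Z=2, W=2, X=2) weight 1/84
  (Y=0, U=1, Z=3, W=1, X=2) weight 1/168
  (Y=0, U=2, Z=1, W=0, X=2) weight 1/126
  (Y=0, U=2, Z=2, W=2, X=2) weight 1/84
  … 10 more
Group by W:
  weight(W=0) = 1/27
  weight(W=1) = 1/36
  weight(W=2) = 1/18
Total weight = 1/27 + 1/36 + 1/18 = 13/108
P(W=0 | obs) = 1/27 / 13/108 = 4/13
P(W=1 | obs) = 1/36 / 13/108 = 3/13
P(W=2 | obs) = 1/18 / 13/108 = 6/13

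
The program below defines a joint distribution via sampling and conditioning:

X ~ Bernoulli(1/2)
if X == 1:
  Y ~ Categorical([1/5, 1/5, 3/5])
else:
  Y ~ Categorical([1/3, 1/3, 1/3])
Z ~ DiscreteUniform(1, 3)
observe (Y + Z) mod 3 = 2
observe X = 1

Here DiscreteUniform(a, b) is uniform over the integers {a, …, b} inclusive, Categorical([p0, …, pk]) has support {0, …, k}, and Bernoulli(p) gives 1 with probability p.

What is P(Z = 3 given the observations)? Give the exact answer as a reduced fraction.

Enumerate traces; 3 have nonzero weight after conditioning:
  (X=1, Y=0, Z=2) weight 1/30
  (X=1, Y=1, Z=1) weight 1/30
  (X=1, Y=2, Z=3) weight 1/10
Group by Z:
  weight(Z=1) = 1/30
  weight(Z=2) = 1/30
  weight(Z=3) = 1/10
Total weight = 1/30 + 1/30 + 1/10 = 1/6
P(Z=1 | obs) = 1/30 / 1/6 = 1/5
P(Z=2 | obs) = 1/30 / 1/6 = 1/5
P(Z=3 | obs) = 1/10 / 1/6 = 3/5

P(Z = 3 | obs) = 3/5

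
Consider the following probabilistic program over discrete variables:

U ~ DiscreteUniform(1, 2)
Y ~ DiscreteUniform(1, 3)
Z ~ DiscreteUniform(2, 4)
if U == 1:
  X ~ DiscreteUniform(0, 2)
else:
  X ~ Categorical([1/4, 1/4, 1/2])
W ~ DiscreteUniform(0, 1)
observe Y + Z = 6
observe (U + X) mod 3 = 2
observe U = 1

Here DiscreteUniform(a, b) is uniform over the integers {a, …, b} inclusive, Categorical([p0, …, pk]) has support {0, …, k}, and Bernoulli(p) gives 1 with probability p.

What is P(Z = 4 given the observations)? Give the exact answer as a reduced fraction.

Enumerate traces; 4 have nonzero weight after conditioning:
  (U=1, Y=2, Z=4, X=1, W=0) weight 1/108
  (U=1, Y=2, Z=4, X=1, W=1) weight 1/108
  (U=1, Y=3, Z=3, X=1, W=0) weight 1/108
  (U=1, Y=3, Z=3, X=1, W=1) weight 1/108
Group by Z:
  weight(Z=3) = 1/54
  weight(Z=4) = 1/54
Total weight = 1/54 + 1/54 = 1/27
P(Z=3 | obs) = 1/54 / 1/27 = 1/2
P(Z=4 | obs) = 1/54 / 1/27 = 1/2

P(Z = 4 | obs) = 1/2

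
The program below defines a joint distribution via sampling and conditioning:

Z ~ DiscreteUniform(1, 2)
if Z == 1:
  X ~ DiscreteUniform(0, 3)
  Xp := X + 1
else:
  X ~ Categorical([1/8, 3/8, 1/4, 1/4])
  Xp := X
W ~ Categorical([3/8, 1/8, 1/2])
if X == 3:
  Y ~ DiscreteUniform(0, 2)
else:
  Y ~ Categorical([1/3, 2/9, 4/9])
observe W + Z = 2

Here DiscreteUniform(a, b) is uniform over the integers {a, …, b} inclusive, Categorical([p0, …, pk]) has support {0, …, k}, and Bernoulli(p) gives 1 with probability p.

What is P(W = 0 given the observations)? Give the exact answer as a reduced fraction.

Enumerate traces; 24 have nonzero weight after conditioning:
  (Z=1, X=0, W=1, Y=0) weight 1/192
  (Z=1, X=0, W=1, Y=1) weight 1/288
  (Z=1, X=0, W=1, Y=2) weight 1/144
  (Z=1, X=1, W=1, Y=0) weight 1/192
  (Z=1, X=1, W=1, Y=1) weight 1/288
  (Z=1, X=1, W=1, Y=2) weight 1/144
  (Z=1, X=2, W=1, Y=0) weight 1/192
  (Z=1, X=2, W=1, Y=1) weight 1/288
  (Z=2, X=0, W=0, Y=0) weight 1/128
  … 15 more
Group by W:
  weight(W=0) = 3/16
  weight(W=1) = 1/16
Total weight = 3/16 + 1/16 = 1/4
P(W=0 | obs) = 3/16 / 1/4 = 3/4
P(W=1 | obs) = 1/16 / 1/4 = 1/4

P(W = 0 | obs) = 3/4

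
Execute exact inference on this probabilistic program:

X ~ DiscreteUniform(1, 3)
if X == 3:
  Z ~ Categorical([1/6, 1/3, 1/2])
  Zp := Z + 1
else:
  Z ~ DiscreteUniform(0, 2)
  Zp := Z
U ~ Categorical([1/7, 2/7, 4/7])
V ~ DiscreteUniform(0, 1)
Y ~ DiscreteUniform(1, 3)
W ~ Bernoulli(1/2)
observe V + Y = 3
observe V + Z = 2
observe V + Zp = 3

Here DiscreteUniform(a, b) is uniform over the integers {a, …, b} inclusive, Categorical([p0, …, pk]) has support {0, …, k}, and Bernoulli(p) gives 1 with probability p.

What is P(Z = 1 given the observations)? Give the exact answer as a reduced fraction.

P(Z = 1 | obs) = 2/5

Enumerate traces; 12 have nonzero weight after conditioning:
  (X=3, Z=1, U=0, V=1, Y=2, W=0) weight 1/756
  (X=3, Z=1, U=0, V=1, Y=2, W=1) weight 1/756
  (X=3, Z=1, U=1, V=1, Y=2, W=0) weight 1/378
  (X=3, Z=1, U=1, V=1, Y=2, W=1) weight 1/378
  (X=3, Z=1, U=2, V=1, Y=2, W=0) weight 1/189
  (X=3, Z=1, U=2, V=1, Y=2, W=1) weight 1/189
  (X=3, Z=2, U=0, V=0, Y=3, W=0) weight 1/504
  (X=3, Z=2, U=0, V=0, Y=3, W=1) weight 1/504
  … 4 more
Group by Z:
  weight(Z=1) = 1/54
  weight(Z=2) = 1/36
Total weight = 1/54 + 1/36 = 5/108
P(Z=1 | obs) = 1/54 / 5/108 = 2/5
P(Z=2 | obs) = 1/36 / 5/108 = 3/5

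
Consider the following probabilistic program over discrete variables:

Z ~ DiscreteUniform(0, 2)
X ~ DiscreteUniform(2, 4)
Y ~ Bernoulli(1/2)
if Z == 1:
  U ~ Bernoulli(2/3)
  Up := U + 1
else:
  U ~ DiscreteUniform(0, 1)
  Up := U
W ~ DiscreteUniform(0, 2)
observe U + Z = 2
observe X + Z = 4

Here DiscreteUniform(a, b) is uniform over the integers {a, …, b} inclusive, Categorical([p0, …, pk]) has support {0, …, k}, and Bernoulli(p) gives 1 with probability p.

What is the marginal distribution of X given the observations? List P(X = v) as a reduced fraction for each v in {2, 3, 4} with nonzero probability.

Enumerate traces; 12 have nonzero weight after conditioning:
  (Z=1, X=3, Y=0, U=1, W=0) weight 1/81
  (Z=1, X=3, Y=0, U=1, W=1) weight 1/81
  (Z=1, X=3, Y=0, U=1, W=2) weight 1/81
  (Z=1, X=3, Y=1, U=1, W=0) weight 1/81
  (Z=1, X=3, Y=1, U=1, W=1) weight 1/81
  (Z=1, X=3, Y=1, U=1, W=2) weight 1/81
  (Z=2, X=2, Y=0, U=0, W=0) weight 1/108
  (Z=2, X=2, Y=0, U=0, W=1) weight 1/108
  … 4 more
Group by X:
  weight(X=2) = 1/18
  weight(X=3) = 2/27
Total weight = 1/18 + 2/27 = 7/54
P(X=2 | obs) = 1/18 / 7/54 = 3/7
P(X=3 | obs) = 2/27 / 7/54 = 4/7

P(X=2) = 3/7, P(X=3) = 4/7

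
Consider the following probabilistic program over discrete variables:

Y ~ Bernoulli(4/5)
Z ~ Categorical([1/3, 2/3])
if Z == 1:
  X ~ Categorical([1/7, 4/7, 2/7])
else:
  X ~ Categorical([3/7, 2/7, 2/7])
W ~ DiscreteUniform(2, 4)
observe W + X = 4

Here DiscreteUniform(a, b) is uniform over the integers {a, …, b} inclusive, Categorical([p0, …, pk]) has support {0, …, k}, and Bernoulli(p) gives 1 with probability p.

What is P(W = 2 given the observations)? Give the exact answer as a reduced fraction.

P(W = 2 | obs) = 2/7

Enumerate traces; 12 have nonzero weight after conditioning:
  (Y=0, Z=0, X=0, W=4) weight 1/105
  (Y=0, Z=0, X=1, W=3) weight 2/315
  (Y=0, Z=0, X=2, W=2) weight 2/315
  (Y=0, Z=1, X=0, W=4) weight 2/315
  (Y=0, Z=1, X=1, W=3) weight 8/315
  (Y=0, Z=1, X=2, W=2) weight 4/315
  (Y=1, Z=0, X=0, W=4) weight 4/105
  (Y=1, Z=0, X=1, W=3) weight 8/315
  … 4 more
Group by W:
  weight(W=2) = 2/21
  weight(W=3) = 10/63
  weight(W=4) = 5/63
Total weight = 2/21 + 10/63 + 5/63 = 1/3
P(W=2 | obs) = 2/21 / 1/3 = 2/7
P(W=3 | obs) = 10/63 / 1/3 = 10/21
P(W=4 | obs) = 5/63 / 1/3 = 5/21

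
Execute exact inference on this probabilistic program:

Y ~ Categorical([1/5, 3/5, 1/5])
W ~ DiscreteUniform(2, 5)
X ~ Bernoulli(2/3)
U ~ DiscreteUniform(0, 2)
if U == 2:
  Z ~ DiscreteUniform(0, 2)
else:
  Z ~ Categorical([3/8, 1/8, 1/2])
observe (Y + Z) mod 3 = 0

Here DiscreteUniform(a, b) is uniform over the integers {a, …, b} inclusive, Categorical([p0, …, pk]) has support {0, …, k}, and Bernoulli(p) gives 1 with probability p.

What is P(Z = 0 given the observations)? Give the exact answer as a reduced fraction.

Enumerate traces; 72 have nonzero weight after conditioning:
  (Y=0, W=2, X=0, U=0, Z=0) weight 1/480
  (Y=0, W=2, X=0, U=1, Z=0) weight 1/480
  (Y=0, W=2, X=0, U=2, Z=0) weight 1/540
  (Y=0, W=2, X=1, U=0, Z=0) weight 1/240
  (Y=0, W=2, X=1, U=1, Z=0) weight 1/240
  (Y=0, W=2, X=1, U=2, Z=0) weight 1/270
  (Y=0, W=3, X=0, U=0, Z=0) weight 1/480
  (Y=0, W=3, X=0, U=1, Z=0) weight 1/480
  (Y=1, W=2, X=0, U=0, Z=2) weight 1/120
  (Y=2, W=2, X=0, U=0, Z=1) weight 1/1440
  … 62 more
Group by Z:
  weight(Z=0) = 13/180
  weight(Z=1) = 7/180
  weight(Z=2) = 4/15
Total weight = 13/180 + 7/180 + 4/15 = 17/45
P(Z=0 | obs) = 13/180 / 17/45 = 13/68
P(Z=1 | obs) = 7/180 / 17/45 = 7/68
P(Z=2 | obs) = 4/15 / 17/45 = 12/17

P(Z = 0 | obs) = 13/68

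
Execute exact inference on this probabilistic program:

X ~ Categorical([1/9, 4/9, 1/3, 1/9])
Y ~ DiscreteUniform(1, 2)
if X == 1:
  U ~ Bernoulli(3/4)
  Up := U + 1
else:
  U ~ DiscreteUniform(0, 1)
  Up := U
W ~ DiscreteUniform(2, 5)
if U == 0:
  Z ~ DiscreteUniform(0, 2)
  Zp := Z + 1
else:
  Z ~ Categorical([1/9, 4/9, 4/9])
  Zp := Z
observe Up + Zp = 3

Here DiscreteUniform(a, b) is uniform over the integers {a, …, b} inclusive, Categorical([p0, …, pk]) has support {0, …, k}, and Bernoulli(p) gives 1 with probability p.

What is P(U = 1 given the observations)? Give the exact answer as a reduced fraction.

Enumerate traces; 64 have nonzero weight after conditioning:
  (X=0, Y=1, U=0, W=2, Z=2) weight 1/432
  (X=0, Y=1, U=0, W=3, Z=2) weight 1/432
  (X=0, Y=1, U=0, W=4, Z=2) weight 1/432
  (X=0, Y=1, U=0, W=5, Z=2) weight 1/432
  (X=0, Y=1, U=1, W=2, Z=2) weight 1/324
  (X=0, Y=1, U=1, W=3, Z=2) weight 1/324
  (X=0, Y=1, U=1, W=4, Z=2) weight 1/324
  (X=0, Y=1, U=1, W=5, Z=2) weight 1/324
  … 56 more
Group by U:
  weight(U=0) = 7/54
  weight(U=1) = 22/81
Total weight = 7/54 + 22/81 = 65/162
P(U=0 | obs) = 7/54 / 65/162 = 21/65
P(U=1 | obs) = 22/81 / 65/162 = 44/65

P(U = 1 | obs) = 44/65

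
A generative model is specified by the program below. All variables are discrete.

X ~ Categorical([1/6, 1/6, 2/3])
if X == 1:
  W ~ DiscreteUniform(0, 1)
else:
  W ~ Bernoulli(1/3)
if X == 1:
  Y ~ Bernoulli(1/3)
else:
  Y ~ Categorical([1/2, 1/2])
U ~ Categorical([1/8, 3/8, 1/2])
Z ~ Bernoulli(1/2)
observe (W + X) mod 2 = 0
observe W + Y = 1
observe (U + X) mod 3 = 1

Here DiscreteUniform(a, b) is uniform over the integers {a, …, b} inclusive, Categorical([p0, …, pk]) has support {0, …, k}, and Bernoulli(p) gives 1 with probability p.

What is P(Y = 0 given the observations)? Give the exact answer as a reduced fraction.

Enumerate traces; 6 have nonzero weight after conditioning:
  (X=0, W=0, Y=1, U=1, Z=0) weight 1/96
  (X=0, W=0, Y=1, U=1, Z=1) weight 1/96
  (X=1, W=1, Y=0, U=0, Z=0) weight 1/288
  (X=1, W=1, Y=0, U=0, Z=1) weight 1/288
  (X=2, W=0, Y=1, U=2, Z=0) weight 1/18
  (X=2, W=0, Y=1, U=2, Z=1) weight 1/18
Group by Y:
  weight(Y=0) = 1/144
  weight(Y=1) = 19/144
Total weight = 1/144 + 19/144 = 5/36
P(Y=0 | obs) = 1/144 / 5/36 = 1/20
P(Y=1 | obs) = 19/144 / 5/36 = 19/20

P(Y = 0 | obs) = 1/20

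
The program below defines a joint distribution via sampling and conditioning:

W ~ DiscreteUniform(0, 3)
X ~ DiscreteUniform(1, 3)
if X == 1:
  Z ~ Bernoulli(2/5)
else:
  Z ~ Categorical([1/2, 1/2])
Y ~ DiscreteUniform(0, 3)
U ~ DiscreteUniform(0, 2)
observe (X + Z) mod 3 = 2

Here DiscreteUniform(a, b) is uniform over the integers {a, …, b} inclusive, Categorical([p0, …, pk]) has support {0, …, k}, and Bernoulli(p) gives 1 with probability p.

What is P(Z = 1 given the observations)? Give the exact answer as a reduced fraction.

P(Z = 1 | obs) = 4/9

Enumerate traces; 96 have nonzero weight after conditioning:
  (W=0, X=1, Z=1, Y=0, U=0) weight 1/360
  (W=0, X=1, Z=1, Y=0, U=1) weight 1/360
  (W=0, X=1, Z=1, Y=0, U=2) weight 1/360
  (W=0, X=1, Z=1, Y=1, U=0) weight 1/360
  (W=0, X=1, Z=1, Y=1, U=1) weight 1/360
  (W=0, X=1, Z=1, Y=1, U=2) weight 1/360
  (W=0, X=1, Z=1, Y=2, U=0) weight 1/360
  (W=0, X=1, Z=1, Y=2, U=1) weight 1/360
  (W=0, X=2, Z=0, Y=0, U=0) weight 1/288
  … 87 more
Group by Z:
  weight(Z=0) = 1/6
  weight(Z=1) = 2/15
Total weight = 1/6 + 2/15 = 3/10
P(Z=0 | obs) = 1/6 / 3/10 = 5/9
P(Z=1 | obs) = 2/15 / 3/10 = 4/9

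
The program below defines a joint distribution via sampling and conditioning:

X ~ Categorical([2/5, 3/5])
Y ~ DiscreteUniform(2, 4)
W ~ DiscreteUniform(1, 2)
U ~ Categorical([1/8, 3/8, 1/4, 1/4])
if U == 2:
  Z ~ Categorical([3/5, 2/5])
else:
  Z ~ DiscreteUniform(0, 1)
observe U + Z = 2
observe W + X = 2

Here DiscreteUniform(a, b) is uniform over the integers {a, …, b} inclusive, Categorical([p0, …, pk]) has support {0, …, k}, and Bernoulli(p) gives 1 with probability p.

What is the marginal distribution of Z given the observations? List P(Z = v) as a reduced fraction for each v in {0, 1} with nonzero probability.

P(Z=0) = 4/9, P(Z=1) = 5/9

Enumerate traces; 12 have nonzero weight after conditioning:
  (X=0, Y=2, W=2, U=1, Z=1) weight 1/80
  (X=0, Y=2, W=2, U=2, Z=0) weight 1/100
  (X=0, Y=3, W=2, U=1, Z=1) weight 1/80
  (X=0, Y=3, W=2, U=2, Z=0) weight 1/100
  (X=0, Y=4, W=2, U=1, Z=1) weight 1/80
  (X=0, Y=4, W=2, U=2, Z=0) weight 1/100
  (X=1, Y=2, W=1, U=1, Z=1) weight 3/160
  (X=1, Y=2, W=1, U=2, Z=0) weight 3/200
  … 4 more
Group by Z:
  weight(Z=0) = 3/40
  weight(Z=1) = 3/32
Total weight = 3/40 + 3/32 = 27/160
P(Z=0 | obs) = 3/40 / 27/160 = 4/9
P(Z=1 | obs) = 3/32 / 27/160 = 5/9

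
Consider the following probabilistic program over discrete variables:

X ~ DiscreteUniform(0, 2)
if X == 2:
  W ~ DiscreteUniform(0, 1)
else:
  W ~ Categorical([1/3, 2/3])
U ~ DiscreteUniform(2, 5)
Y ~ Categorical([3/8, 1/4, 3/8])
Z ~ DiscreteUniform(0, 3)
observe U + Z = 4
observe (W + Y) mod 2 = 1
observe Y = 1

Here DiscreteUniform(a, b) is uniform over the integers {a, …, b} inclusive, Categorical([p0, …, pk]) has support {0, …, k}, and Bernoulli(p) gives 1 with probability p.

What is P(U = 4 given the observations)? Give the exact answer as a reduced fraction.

P(U = 4 | obs) = 1/3

Enumerate traces; 9 have nonzero weight after conditioning:
  (X=0, W=0, U=2, Y=1, Z=2) weight 1/576
  (X=0, W=0, U=3, Y=1, Z=1) weight 1/576
  (X=0, W=0, U=4, Y=1, Z=0) weight 1/576
  (X=1, W=0, U=2, Y=1, Z=2) weight 1/576
  (X=1, W=0, U=3, Y=1, Z=1) weight 1/576
  (X=1, W=0, U=4, Y=1, Z=0) weight 1/576
  (X=2, W=0, U=2, Y=1, Z=2) weight 1/384
  (X=2, W=0, U=3, Y=1, Z=1) weight 1/384
  … 1 more
Group by U:
  weight(U=2) = 7/1152
  weight(U=3) = 7/1152
  weight(U=4) = 7/1152
Total weight = 7/1152 + 7/1152 + 7/1152 = 7/384
P(U=2 | obs) = 7/1152 / 7/384 = 1/3
P(U=3 | obs) = 7/1152 / 7/384 = 1/3
P(U=4 | obs) = 7/1152 / 7/384 = 1/3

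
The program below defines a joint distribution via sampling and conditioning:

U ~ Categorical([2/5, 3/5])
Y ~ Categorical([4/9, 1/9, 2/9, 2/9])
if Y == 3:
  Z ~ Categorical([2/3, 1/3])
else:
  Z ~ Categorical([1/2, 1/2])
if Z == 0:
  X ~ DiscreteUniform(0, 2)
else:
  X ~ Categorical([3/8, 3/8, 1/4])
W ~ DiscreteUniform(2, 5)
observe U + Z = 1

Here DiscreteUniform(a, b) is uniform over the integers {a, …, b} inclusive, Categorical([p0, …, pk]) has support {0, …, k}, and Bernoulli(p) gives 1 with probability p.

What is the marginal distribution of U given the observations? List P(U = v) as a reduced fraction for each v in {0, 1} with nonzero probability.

P(U=0) = 50/137, P(U=1) = 87/137

Enumerate traces; 96 have nonzero weight after conditioning:
  (U=0, Y=0, Z=1, X=0, W=2) weight 1/120
  (U=0, Y=0, Z=1, X=0, W=3) weight 1/120
  (U=0, Y=0, Z=1, X=0, W=4) weight 1/120
  (U=0, Y=0, Z=1, X=0, W=5) weight 1/120
  (U=0, Y=0, Z=1, X=1, W=2) weight 1/120
  (U=0, Y=0, Z=1, X=1, W=3) weight 1/120
  (U=0, Y=0, Z=1, X=1, W=4) weight 1/120
  (U=0, Y=0, Z=1, X=1, W=5) weight 1/120
  (U=1, Y=0, Z=0, X=0, W=2) weight 1/90
  … 87 more
Group by U:
  weight(U=0) = 5/27
  weight(U=1) = 29/90
Total weight = 5/27 + 29/90 = 137/270
P(U=0 | obs) = 5/27 / 137/270 = 50/137
P(U=1 | obs) = 29/90 / 137/270 = 87/137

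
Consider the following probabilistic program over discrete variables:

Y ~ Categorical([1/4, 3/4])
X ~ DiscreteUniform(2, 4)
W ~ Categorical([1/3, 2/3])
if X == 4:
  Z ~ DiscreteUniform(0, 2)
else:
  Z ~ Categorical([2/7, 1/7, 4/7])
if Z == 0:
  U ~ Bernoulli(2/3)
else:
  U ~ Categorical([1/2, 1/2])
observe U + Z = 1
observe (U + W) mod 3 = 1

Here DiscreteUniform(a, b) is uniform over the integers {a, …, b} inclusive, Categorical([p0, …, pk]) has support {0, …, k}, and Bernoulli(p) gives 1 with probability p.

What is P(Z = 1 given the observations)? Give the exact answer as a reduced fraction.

P(Z = 1 | obs) = 39/77

Enumerate traces; 12 have nonzero weight after conditioning:
  (Y=0, X=2, W=0, Z=0, U=1) weight 1/189
  (Y=0, X=2, W=1, Z=1, U=0) weight 1/252
  (Y=0, X=3, W=0, Z=0, U=1) weight 1/189
  (Y=0, X=3, W=1, Z=1, U=0) weight 1/252
  (Y=0, X=4, W=0, Z=0, U=1) weight 1/162
  (Y=0, X=4, W=1, Z=1, U=0) weight 1/108
  (Y=1, X=2, W=0, Z=0, U=1) weight 1/63
  (Y=1, X=2, W=1, Z=1, U=0) weight 1/84
  … 4 more
Group by Z:
  weight(Z=0) = 38/567
  weight(Z=1) = 13/189
Total weight = 38/567 + 13/189 = 11/81
P(Z=0 | obs) = 38/567 / 11/81 = 38/77
P(Z=1 | obs) = 13/189 / 11/81 = 39/77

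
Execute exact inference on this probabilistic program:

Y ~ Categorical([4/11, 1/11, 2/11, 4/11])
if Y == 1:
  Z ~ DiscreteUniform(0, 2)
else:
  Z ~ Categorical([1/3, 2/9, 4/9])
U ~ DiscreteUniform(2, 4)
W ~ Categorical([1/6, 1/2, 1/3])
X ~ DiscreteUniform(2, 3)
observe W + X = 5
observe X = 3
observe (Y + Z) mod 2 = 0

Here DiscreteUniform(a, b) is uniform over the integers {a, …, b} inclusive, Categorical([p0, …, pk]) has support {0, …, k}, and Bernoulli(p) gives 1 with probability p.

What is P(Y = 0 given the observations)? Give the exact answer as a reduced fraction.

Enumerate traces; 18 have nonzero weight after conditioning:
  (Y=0, Z=0, U=2, W=2, X=3) weight 2/297
  (Y=0, Z=0, U=3, W=2, X=3) weight 2/297
  (Y=0, Z=0, U=4, W=2, X=3) weight 2/297
  (Y=0, Z=2, U=2, W=2, X=3) weight 8/891
  (Y=0, Z=2, U=3, W=2, X=3) weight 8/891
  (Y=0, Z=2, U=4, W=2, X=3) weight 8/891
  (Y=1, Z=1, U=2, W=2, X=3) weight 1/594
  (Y=1, Z=1, U=3, W=2, X=3) weight 1/594
  (Y=2, Z=0, U=2, W=2, X=3) weight 1/297
  (Y=3, Z=1, U=2, W=2, X=3) weight 4/891
  … 8 more
Group by Y:
  weight(Y=0) = 14/297
  weight(Y=1) = 1/198
  weight(Y=2) = 7/297
  weight(Y=3) = 4/297
Total weight = 14/297 + 1/198 + 7/297 + 4/297 = 53/594
P(Y=0 | obs) = 14/297 / 53/594 = 28/53
P(Y=1 | obs) = 1/198 / 53/594 = 3/53
P(Y=2 | obs) = 7/297 / 53/594 = 14/53
P(Y=3 | obs) = 4/297 / 53/594 = 8/53

P(Y = 0 | obs) = 28/53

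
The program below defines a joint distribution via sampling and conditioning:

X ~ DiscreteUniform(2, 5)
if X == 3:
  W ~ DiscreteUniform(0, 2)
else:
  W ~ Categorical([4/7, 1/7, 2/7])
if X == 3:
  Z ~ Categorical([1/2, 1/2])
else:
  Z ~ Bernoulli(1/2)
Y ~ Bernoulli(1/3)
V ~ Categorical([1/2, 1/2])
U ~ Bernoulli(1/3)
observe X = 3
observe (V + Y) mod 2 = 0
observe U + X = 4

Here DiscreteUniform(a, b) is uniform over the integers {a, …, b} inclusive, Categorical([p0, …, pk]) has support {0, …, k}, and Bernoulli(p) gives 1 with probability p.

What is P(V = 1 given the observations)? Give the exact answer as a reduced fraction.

P(V = 1 | obs) = 1/3

Enumerate traces; 12 have nonzero weight after conditioning:
  (X=3, W=0, Z=0, Y=0, V=0, U=1) weight 1/216
  (X=3, W=0, Z=0, Y=1, V=1, U=1) weight 1/432
  (X=3, W=0, Z=1, Y=0, V=0, U=1) weight 1/216
  (X=3, W=0, Z=1, Y=1, V=1, U=1) weight 1/432
  (X=3, W=1, Z=0, Y=0, V=0, U=1) weight 1/216
  (X=3, W=1, Z=0, Y=1, V=1, U=1) weight 1/432
  (X=3, W=1, Z=1, Y=0, V=0, U=1) weight 1/216
  (X=3, W=1, Z=1, Y=1, V=1, U=1) weight 1/432
  … 4 more
Group by V:
  weight(V=0) = 1/36
  weight(V=1) = 1/72
Total weight = 1/36 + 1/72 = 1/24
P(V=0 | obs) = 1/36 / 1/24 = 2/3
P(V=1 | obs) = 1/72 / 1/24 = 1/3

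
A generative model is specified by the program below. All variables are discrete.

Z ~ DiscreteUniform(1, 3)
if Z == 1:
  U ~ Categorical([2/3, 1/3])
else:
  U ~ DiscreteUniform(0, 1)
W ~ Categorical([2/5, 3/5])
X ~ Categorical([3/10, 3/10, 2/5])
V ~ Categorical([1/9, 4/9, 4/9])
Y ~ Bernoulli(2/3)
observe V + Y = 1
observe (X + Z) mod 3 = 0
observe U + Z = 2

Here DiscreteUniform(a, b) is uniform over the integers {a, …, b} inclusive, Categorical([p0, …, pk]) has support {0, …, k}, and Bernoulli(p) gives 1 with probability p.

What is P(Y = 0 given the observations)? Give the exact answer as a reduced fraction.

Enumerate traces; 8 have nonzero weight after conditioning:
  (Z=1, U=1, W=0, X=2, V=0, Y=1) weight 8/6075
  (Z=1, U=1, W=0, X=2, V=1, Y=0) weight 16/6075
  (Z=1, U=1, W=1, X=2, V=0, Y=1) weight 4/2025
  (Z=1, U=1, W=1, X=2, V=1, Y=0) weight 8/2025
  (Z=2, U=0, W=0, X=1, V=0, Y=1) weight 1/675
  (Z=2, U=0, W=0, X=1, V=1, Y=0) weight 2/675
  (Z=2, U=0, W=1, X=1, V=0, Y=1) weight 1/450
  (Z=2, U=0, W=1, X=1, V=1, Y=0) weight 1/225
Group by Y:
  weight(Y=0) = 17/1215
  weight(Y=1) = 17/2430
Total weight = 17/1215 + 17/2430 = 17/810
P(Y=0 | obs) = 17/1215 / 17/810 = 2/3
P(Y=1 | obs) = 17/2430 / 17/810 = 1/3

P(Y = 0 | obs) = 2/3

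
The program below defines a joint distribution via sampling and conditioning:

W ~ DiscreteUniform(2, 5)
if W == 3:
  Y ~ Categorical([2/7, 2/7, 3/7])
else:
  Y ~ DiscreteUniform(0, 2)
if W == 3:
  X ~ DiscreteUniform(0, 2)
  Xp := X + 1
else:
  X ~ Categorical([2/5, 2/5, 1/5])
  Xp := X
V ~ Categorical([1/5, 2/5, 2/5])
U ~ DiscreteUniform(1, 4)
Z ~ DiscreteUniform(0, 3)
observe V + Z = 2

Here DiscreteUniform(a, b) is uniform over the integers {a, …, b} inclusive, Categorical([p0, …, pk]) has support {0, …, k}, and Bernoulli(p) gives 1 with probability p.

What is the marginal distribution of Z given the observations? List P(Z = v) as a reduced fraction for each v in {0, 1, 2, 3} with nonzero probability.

P(Z=0) = 2/5, P(Z=1) = 2/5, P(Z=2) = 1/5

Enumerate traces; 432 have nonzero weight after conditioning:
  (W=2, Y=0, X=0, V=0, U=1, Z=2) weight 1/2400
  (W=2, Y=0, X=0, V=0, U=2, Z=2) weight 1/2400
  (W=2, Y=0, X=0, V=0, U=3, Z=2) weight 1/2400
  (W=2, Y=0, X=0, V=0, U=4, Z=2) weight 1/2400
  (W=2, Y=0, X=0, V=1, U=1, Z=1) weight 1/1200
  (W=2, Y=0, X=0, V=1, U=2, Z=1) weight 1/1200
  (W=2, Y=0, X=0, V=1, U=3, Z=1) weight 1/1200
  (W=2, Y=0, X=0, V=1, U=4, Z=1) weight 1/1200
  (W=2, Y=0, X=0, V=2, U=1, Z=0) weight 1/1200
  … 423 more
Group by Z:
  weight(Z=0) = 1/10
  weight(Z=1) = 1/10
  weight(Z=2) = 1/20
Total weight = 1/10 + 1/10 + 1/20 = 1/4
P(Z=0 | obs) = 1/10 / 1/4 = 2/5
P(Z=1 | obs) = 1/10 / 1/4 = 2/5
P(Z=2 | obs) = 1/20 / 1/4 = 1/5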